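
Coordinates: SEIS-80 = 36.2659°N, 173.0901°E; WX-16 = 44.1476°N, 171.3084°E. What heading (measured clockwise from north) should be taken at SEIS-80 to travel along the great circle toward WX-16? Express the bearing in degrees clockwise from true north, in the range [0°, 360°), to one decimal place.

Δλ = -1.7817°
y = sin Δλ · cos φ₂ = -0.022310
x = cos φ₁ sin φ₂ − sin φ₁ cos φ₂ cos Δλ = 0.137333
θ = atan2(y, x) = -9.2270° → 350.7730° (mod 360°)

350.8°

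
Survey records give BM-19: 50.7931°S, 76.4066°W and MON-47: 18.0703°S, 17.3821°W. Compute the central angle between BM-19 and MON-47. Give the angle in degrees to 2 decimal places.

56.66°

Δφ = 32.7228°,  Δλ = 59.0245°
a = sin²(Δφ/2) + cos φ₁ cos φ₂ sin²(Δλ/2) = 0.225180
c = 2·arcsin(√a) = 0.988863 rad = 56.6577°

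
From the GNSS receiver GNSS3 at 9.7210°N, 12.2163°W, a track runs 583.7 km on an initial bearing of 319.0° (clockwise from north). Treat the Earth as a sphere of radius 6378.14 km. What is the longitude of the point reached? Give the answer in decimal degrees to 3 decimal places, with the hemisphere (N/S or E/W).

15.754°W

δ = d/R = 583.7/6378.14 = 0.091516 rad
φ₂ = arcsin(sin φ₁ cos δ + cos φ₁ sin δ cos θ)
   = arcsin(0.16885·0.99582 + 0.98564·0.09139·0.75471) = 13.65796°
λ₂ = λ₁ + atan2(sin θ sin δ cos φ₁, cos δ − sin φ₁ sin φ₂) = -15.75373°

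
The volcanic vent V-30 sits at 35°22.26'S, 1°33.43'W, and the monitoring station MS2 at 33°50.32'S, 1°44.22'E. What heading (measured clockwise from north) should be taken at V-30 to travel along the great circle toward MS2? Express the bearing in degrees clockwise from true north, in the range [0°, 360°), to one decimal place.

61.5°

V-30: φ = -35.37100°, λ = -1.55717°
MS2: φ = -33.83867°, λ = +1.73700°
Δλ = 3.2942°
y = sin Δλ · cos φ₂ = 0.047729
x = cos φ₁ sin φ₂ − sin φ₁ cos φ₂ cos Δλ = 0.025947
θ = atan2(y, x) = 61.4703° → 61.4703° (mod 360°)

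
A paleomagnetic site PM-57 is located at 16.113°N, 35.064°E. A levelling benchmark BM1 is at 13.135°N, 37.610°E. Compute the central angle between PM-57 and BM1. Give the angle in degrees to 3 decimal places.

Δφ = -2.9780°,  Δλ = 2.5460°
a = sin²(Δφ/2) + cos φ₁ cos φ₂ sin²(Δλ/2) = 0.001137
c = 2·arcsin(√a) = 0.067451 rad = 3.8647°

3.865°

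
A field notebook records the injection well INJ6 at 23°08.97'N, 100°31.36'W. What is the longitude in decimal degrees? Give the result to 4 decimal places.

100° + 31.36′/60 = 100 + 0.52267 = 100.5227°

100.5227°W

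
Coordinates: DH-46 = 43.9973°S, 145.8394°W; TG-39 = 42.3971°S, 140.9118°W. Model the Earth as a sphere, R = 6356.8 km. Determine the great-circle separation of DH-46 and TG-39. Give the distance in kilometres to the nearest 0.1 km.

436.2 km

Δφ = 1.6002°,  Δλ = 4.9276°
a = sin²(Δφ/2) + cos φ₁ cos φ₂ sin²(Δλ/2) = 0.001177
c = 2·arcsin(√a) = 0.068620 rad = 3.9317°
d = R·c = 6356.8 × 0.068620 = 436.2 km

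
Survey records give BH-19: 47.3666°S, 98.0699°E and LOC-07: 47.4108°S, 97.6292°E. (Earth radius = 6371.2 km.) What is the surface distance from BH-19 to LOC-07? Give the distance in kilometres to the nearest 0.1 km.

Δφ = -0.0442°,  Δλ = -0.4407°
a = sin²(Δφ/2) + cos φ₁ cos φ₂ sin²(Δλ/2) = 0.000007
c = 2·arcsin(√a) = 0.005264 rad = 0.3016°
d = R·c = 6371.2 × 0.005264 = 33.5 km

33.5 km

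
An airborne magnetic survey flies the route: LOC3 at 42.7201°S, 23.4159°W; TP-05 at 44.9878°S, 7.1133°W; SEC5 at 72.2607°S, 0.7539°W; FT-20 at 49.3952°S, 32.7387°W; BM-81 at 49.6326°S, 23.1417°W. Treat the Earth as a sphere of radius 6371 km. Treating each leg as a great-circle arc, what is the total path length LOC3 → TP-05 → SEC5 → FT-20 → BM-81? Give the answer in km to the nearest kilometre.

LOC3→TP-05: c = 0.208585 rad, d = 1328.90 km
TP-05→SEC5: c = 0.478888 rad, d = 3050.99 km
SEC5→FT-20: c = 0.470559 rad, d = 2997.93 km
FT-20→BM-81: c = 0.108756 rad, d = 692.89 km
Total = 1328.90 + 3050.99 + 2997.93 + 692.89 = 8070.70 km

8071 km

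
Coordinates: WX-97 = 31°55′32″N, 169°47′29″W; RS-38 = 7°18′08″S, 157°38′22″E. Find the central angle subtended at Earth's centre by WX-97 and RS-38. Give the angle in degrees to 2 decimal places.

WX-97: φ = +31.92556°, λ = -169.79139°
RS-38: φ = -7.30222°, λ = +157.63944°
Δφ = -39.2278°,  Δλ = -32.5692°
a = sin²(Δφ/2) + cos φ₁ cos φ₂ sin²(Δλ/2) = 0.178875
c = 2·arcsin(√a) = 0.873366 rad = 50.0402°

50.04°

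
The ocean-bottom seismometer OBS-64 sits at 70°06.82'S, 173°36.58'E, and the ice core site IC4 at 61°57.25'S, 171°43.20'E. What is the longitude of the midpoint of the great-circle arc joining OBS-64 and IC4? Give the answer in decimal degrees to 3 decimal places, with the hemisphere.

172.513°E

OBS-64: φ = -70.11367°, λ = +173.60967°
IC4: φ = -61.95417°, λ = +171.72000°
Bx = cos φ₂ cos Δλ = 0.469922,  By = cos φ₂ sin Δλ = -0.015504
φₘ = atan2(sin φ₁ + sin φ₂, √((cos φ₁ + Bx)² + By²)) = -66.03673°
λₘ = λ₁ + atan2(By, cos φ₁ + Bx) = 172.51322°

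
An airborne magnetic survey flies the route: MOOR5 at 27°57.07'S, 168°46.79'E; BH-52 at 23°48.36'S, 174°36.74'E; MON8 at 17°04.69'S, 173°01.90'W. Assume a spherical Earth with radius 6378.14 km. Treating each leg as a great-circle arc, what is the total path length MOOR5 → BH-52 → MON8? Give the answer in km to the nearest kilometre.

2234 km

MOOR5: φ = -27.95117°, λ = +168.77983°
BH-52: φ = -23.80600°, λ = +174.61233°
MON8: φ = -17.07817°, λ = -173.03167°
MOOR5→BH-52: c = 0.116683 rad, d = 744.22 km
BH-52→MON8: c = 0.233528 rad, d = 1489.48 km
Total = 744.22 + 1489.48 = 2233.69 km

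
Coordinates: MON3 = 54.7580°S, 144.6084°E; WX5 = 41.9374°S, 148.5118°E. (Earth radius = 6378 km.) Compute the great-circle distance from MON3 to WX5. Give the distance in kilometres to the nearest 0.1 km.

1455.5 km

Δφ = 12.8206°,  Δλ = 3.9034°
a = sin²(Δφ/2) + cos φ₁ cos φ₂ sin²(Δλ/2) = 0.012963
c = 2·arcsin(√a) = 0.228206 rad = 13.0752°
d = R·c = 6378 × 0.228206 = 1455.5 km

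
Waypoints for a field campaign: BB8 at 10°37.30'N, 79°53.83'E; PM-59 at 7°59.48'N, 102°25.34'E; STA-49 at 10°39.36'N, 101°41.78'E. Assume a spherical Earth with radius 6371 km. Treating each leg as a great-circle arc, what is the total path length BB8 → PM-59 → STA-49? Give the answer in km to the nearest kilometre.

2795 km

BB8: φ = +10.62167°, λ = +79.89717°
PM-59: φ = +7.99133°, λ = +102.42233°
STA-49: φ = +10.65600°, λ = +101.69633°
BB8→PM-59: c = 0.390568 rad, d = 2488.31 km
PM-59→STA-49: c = 0.048158 rad, d = 306.82 km
Total = 2488.31 + 306.82 = 2795.12 km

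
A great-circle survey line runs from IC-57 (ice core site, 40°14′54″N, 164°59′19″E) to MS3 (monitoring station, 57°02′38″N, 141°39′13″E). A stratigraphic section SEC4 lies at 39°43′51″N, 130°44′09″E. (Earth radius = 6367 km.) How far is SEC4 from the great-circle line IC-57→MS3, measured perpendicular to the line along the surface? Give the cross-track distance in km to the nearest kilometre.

IC-57: φ = +40.24833°, λ = +164.98861°
MS3: φ = +57.04389°, λ = +141.65361°
SEC4: φ = +39.73083°, λ = +130.73583°
δ₁₃ = central angle IC-57→SEC4 = 0.455243 rad  (haversine)
θ₁₃ = bearing IC-57→SEC4 = 280.106°,  θ₁₂ = bearing IC-57→MS3 = 325.853°
dₓₜ = R·arcsin(sin δ₁₃ · sin(θ₁₃ − θ₁₂)) = 6367·arcsin(0.43968·sin(-45.748°)) = -2039.895 km
|dₓₜ| = 2039.895 km

2040 km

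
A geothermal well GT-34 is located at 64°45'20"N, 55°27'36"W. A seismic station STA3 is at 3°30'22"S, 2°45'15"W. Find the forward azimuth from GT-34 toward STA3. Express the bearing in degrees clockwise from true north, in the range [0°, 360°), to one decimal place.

125.8°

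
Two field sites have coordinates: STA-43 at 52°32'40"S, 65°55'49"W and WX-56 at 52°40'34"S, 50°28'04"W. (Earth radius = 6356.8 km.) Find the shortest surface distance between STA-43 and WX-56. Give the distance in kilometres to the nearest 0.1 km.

STA-43: φ = -52.54444°, λ = -65.93028°
WX-56: φ = -52.67611°, λ = -50.46778°
Δφ = -0.1317°,  Δλ = 15.4625°
a = sin²(Δφ/2) + cos φ₁ cos φ₂ sin²(Δλ/2) = 0.006674
c = 2·arcsin(√a) = 0.163576 rad = 9.3722°
d = R·c = 6356.8 × 0.163576 = 1039.8 km

1039.8 km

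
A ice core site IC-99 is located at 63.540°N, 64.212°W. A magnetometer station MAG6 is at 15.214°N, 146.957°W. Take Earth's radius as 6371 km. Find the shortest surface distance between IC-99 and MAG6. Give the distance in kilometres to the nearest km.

8138 km

Δφ = -48.3260°,  Δλ = -82.7450°
a = sin²(Δφ/2) + cos φ₁ cos φ₂ sin²(Δλ/2) = 0.355384
c = 2·arcsin(√a) = 1.277372 rad = 73.1880°
d = R·c = 6371 × 1.277372 = 8138.1 km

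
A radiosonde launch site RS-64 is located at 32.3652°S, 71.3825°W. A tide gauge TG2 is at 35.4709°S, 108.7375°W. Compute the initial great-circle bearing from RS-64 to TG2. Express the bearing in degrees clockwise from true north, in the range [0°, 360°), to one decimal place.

253.8°

Δλ = -37.3550°
y = sin Δλ · cos φ₂ = -0.494145
x = cos φ₁ sin φ₂ − sin φ₁ cos φ₂ cos Δλ = -0.143598
θ = atan2(y, x) = -106.2038° → 253.7962° (mod 360°)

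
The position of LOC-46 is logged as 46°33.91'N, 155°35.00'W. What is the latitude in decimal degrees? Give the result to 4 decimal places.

46.5652°N

46° + 33.91′/60 = 46 + 0.56517 = 46.5652°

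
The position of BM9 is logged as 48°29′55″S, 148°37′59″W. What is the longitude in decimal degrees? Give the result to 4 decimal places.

148° + 37′/60 + 59″/3600 = 148 + 0.61667 + 0.01639 = 148.6331°

148.6331°W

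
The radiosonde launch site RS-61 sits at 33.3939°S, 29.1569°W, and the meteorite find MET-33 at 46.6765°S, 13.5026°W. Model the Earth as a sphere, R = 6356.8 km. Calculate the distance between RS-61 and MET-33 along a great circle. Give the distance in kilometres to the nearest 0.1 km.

Δφ = -13.2826°,  Δλ = 15.6543°
a = sin²(Δφ/2) + cos φ₁ cos φ₂ sin²(Δλ/2) = 0.024000
c = 2·arcsin(√a) = 0.311090 rad = 17.8242°
d = R·c = 6356.8 × 0.311090 = 1977.5 km

1977.5 km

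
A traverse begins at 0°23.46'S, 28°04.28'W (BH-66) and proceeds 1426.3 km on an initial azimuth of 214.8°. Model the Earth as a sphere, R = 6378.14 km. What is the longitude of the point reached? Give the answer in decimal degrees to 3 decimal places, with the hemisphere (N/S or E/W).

BH-66: φ = -0.39100°, λ = -28.07133°
δ = d/R = 1426.3/6378.14 = 0.223623 rad
φ₂ = arcsin(sin φ₁ cos δ + cos φ₁ sin δ cos θ)
   = arcsin(-0.00682·0.97510 + 0.99998·0.22176·-0.82115) = -10.87993°
λ₂ = λ₁ + atan2(sin θ sin δ cos φ₁, cos δ − sin φ₁ sin φ₂) = -35.47623°

35.476°W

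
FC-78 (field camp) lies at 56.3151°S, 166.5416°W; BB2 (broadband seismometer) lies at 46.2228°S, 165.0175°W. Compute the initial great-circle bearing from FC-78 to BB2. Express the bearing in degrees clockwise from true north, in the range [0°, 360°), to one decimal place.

6.0°

Δλ = 1.5241°
y = sin Δλ · cos φ₂ = 0.018402
x = cos φ₁ sin φ₂ − sin φ₁ cos φ₂ cos Δλ = 0.175031
θ = atan2(y, x) = 6.0017° → 6.0017° (mod 360°)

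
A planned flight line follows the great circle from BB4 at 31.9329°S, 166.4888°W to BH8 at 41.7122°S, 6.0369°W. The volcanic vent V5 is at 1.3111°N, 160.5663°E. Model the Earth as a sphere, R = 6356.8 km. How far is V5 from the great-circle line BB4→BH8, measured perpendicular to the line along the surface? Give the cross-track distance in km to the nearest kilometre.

2658 km

δ₁₃ = central angle BB4→V5 = 0.795527 rad  (haversine)
θ₁₃ = bearing BB4→V5 = 310.428°,  θ₁₂ = bearing BB4→BH8 = 165.070°
dₓₜ = R·arcsin(sin δ₁₃ · sin(θ₁₃ − θ₁₂)) = 6356.8·arcsin(0.71423·sin(145.358°)) = 2657.660 km
|dₓₜ| = 2657.660 km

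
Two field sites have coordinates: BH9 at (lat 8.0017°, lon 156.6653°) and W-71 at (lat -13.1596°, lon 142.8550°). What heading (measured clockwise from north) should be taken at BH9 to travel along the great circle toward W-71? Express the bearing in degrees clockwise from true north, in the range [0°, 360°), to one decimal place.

Δλ = -13.8103°
y = sin Δλ · cos φ₂ = -0.232439
x = cos φ₁ sin φ₂ − sin φ₁ cos φ₂ cos Δλ = -0.357076
θ = atan2(y, x) = -146.9378° → 213.0622° (mod 360°)

213.1°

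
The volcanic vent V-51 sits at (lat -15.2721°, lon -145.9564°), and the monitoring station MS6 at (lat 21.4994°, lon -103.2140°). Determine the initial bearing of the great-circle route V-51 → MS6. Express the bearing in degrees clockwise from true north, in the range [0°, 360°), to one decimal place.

Δλ = 42.7424°
y = sin Δλ · cos φ₂ = 0.631480
x = cos φ₁ sin φ₂ − sin φ₁ cos φ₂ cos Δλ = 0.533536
θ = atan2(y, x) = 49.8056° → 49.8056° (mod 360°)

49.8°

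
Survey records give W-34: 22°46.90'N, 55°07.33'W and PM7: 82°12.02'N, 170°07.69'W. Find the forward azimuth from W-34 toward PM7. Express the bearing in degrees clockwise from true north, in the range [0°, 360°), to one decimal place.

W-34: φ = +22.78167°, λ = -55.12217°
PM7: φ = +82.20033°, λ = -170.12817°
Δλ = -115.0060°
y = sin Δλ · cos φ₂ = -0.122989
x = cos φ₁ sin φ₂ − sin φ₁ cos φ₂ cos Δλ = 0.935671
θ = atan2(y, x) = -7.4883° → 352.5117° (mod 360°)

352.5°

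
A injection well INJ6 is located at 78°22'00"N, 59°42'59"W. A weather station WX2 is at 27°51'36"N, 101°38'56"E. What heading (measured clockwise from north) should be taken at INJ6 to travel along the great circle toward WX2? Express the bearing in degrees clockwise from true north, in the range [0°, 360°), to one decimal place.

INJ6: φ = +78.36667°, λ = -59.71639°
WX2: φ = +27.86000°, λ = +101.64889°
Δλ = 161.3653°
y = sin Δλ · cos φ₂ = 0.282497
x = cos φ₁ sin φ₂ − sin φ₁ cos φ₂ cos Δλ = 0.914767
θ = atan2(y, x) = 17.1617° → 17.1617° (mod 360°)

17.2°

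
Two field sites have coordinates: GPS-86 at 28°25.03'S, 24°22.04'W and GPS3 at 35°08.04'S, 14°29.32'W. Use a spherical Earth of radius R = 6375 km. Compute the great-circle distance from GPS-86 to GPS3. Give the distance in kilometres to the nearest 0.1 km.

1195.4 km

GPS-86: φ = -28.41717°, λ = -24.36733°
GPS3: φ = -35.13400°, λ = -14.48867°
Δφ = -6.7168°,  Δλ = 9.8787°
a = sin²(Δφ/2) + cos φ₁ cos φ₂ sin²(Δλ/2) = 0.008764
c = 2·arcsin(√a) = 0.187507 rad = 10.7434°
d = R·c = 6375 × 0.187507 = 1195.4 km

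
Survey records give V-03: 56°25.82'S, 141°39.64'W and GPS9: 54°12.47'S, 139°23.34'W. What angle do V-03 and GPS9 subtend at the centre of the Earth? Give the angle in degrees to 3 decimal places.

2.571°

V-03: φ = -56.43033°, λ = -141.66067°
GPS9: φ = -54.20783°, λ = -139.38900°
Δφ = 2.2225°,  Δλ = 2.2717°
a = sin²(Δφ/2) + cos φ₁ cos φ₂ sin²(Δλ/2) = 0.000503
c = 2·arcsin(√a) = 0.044868 rad = 2.5707°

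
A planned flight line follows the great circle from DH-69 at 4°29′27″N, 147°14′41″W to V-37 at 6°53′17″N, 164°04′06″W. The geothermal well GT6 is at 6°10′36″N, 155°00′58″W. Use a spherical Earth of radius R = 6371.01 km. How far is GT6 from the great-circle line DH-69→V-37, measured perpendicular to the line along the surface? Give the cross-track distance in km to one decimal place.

56.7 km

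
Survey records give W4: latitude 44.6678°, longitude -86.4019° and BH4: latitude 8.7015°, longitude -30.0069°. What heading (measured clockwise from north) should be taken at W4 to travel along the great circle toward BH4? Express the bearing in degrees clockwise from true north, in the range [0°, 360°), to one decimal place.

108.6°

Δλ = 56.3950°
y = sin Δλ · cos φ₂ = 0.823287
x = cos φ₁ sin φ₂ − sin φ₁ cos φ₂ cos Δλ = -0.277010
θ = atan2(y, x) = 108.5965° → 108.5965° (mod 360°)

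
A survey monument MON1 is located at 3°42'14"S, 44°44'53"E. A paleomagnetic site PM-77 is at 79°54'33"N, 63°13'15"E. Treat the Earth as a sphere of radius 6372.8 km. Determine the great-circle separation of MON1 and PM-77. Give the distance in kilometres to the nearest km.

9358 km

MON1: φ = -3.70389°, λ = +44.74806°
PM-77: φ = +79.90917°, λ = +63.22083°
Δφ = 83.6131°,  Δλ = 18.4728°
a = sin²(Δφ/2) + cos φ₁ cos φ₂ sin²(Δλ/2) = 0.448883
c = 2·arcsin(√a) = 1.468384 rad = 84.1322°
d = R·c = 6372.8 × 1.468384 = 9357.7 km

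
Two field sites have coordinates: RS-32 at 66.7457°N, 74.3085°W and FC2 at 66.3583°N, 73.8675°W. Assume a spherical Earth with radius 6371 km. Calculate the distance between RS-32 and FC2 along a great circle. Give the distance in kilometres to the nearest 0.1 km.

47.3 km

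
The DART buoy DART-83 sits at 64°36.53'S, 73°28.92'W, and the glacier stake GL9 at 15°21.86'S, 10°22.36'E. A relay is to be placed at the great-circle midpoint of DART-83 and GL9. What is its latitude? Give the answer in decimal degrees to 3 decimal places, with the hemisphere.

DART-83: φ = -64.60883°, λ = -73.48200°
GL9: φ = -15.36433°, λ = +10.37267°
Bx = cos φ₂ cos Δλ = 0.103225,  By = cos φ₂ sin Δλ = 0.958719
φₘ = atan2(sin φ₁ + sin φ₂, √((cos φ₁ + Bx)² + By²)) = -46.81868°
λₘ = λ₁ + atan2(By, cos φ₁ + Bx) = -12.50914°

46.819°S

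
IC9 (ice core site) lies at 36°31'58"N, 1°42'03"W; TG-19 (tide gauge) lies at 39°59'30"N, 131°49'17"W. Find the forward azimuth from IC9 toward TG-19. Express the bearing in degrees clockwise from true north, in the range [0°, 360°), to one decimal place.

324.1°

IC9: φ = +36.53278°, λ = -1.70083°
TG-19: φ = +39.99167°, λ = -131.82139°
Δλ = -130.1206°
y = sin Δλ · cos φ₂ = -0.585858
x = cos φ₁ sin φ₂ − sin φ₁ cos φ₂ cos Δλ = 0.810291
θ = atan2(y, x) = -35.8678° → 324.1322° (mod 360°)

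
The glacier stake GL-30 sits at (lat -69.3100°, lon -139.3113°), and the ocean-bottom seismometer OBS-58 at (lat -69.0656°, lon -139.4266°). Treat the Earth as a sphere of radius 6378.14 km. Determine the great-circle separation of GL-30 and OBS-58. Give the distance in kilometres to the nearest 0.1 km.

Δφ = 0.2444°,  Δλ = -0.1153°
a = sin²(Δφ/2) + cos φ₁ cos φ₂ sin²(Δλ/2) = 0.000005
c = 2·arcsin(√a) = 0.004325 rad = 0.2478°
d = R·c = 6378.14 × 0.004325 = 27.6 km

27.6 km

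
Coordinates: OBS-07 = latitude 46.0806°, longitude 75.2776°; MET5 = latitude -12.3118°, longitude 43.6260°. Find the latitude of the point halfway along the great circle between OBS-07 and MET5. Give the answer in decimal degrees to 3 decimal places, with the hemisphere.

17.491°N

Bx = cos φ₂ cos Δλ = 0.831677,  By = cos φ₂ sin Δλ = -0.512684
φₘ = atan2(sin φ₁ + sin φ₂, √((cos φ₁ + Bx)² + By²)) = 17.49069°
λₘ = λ₁ + atan2(By, cos φ₁ + Bx) = 56.69932°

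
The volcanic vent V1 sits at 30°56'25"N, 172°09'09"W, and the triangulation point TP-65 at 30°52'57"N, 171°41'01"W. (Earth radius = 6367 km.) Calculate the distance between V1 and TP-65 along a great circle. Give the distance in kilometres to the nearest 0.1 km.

45.2 km

V1: φ = +30.94028°, λ = -172.15250°
TP-65: φ = +30.88250°, λ = -171.68361°
Δφ = -0.0578°,  Δλ = 0.4689°
a = sin²(Δφ/2) + cos φ₁ cos φ₂ sin²(Δλ/2) = 0.000013
c = 2·arcsin(√a) = 0.007093 rad = 0.4064°
d = R·c = 6367 × 0.007093 = 45.2 km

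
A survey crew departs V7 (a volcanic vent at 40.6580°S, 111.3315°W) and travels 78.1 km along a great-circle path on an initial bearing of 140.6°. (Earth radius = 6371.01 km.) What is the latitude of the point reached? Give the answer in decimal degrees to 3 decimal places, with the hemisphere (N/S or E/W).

41.199°S

δ = d/R = 78.1/6371.01 = 0.012259 rad
φ₂ = arcsin(sin φ₁ cos δ + cos φ₁ sin δ cos θ)
   = arcsin(-0.65154·0.99992 + 0.75861·0.01226·-0.77273) = -41.19924°
λ₂ = λ₁ + atan2(sin θ sin δ cos φ₁, cos δ − sin φ₁ sin φ₂) = -110.73900°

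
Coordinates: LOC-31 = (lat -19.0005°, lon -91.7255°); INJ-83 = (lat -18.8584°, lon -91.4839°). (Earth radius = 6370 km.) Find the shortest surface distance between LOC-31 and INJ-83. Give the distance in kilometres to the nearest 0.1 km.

Δφ = 0.1421°,  Δλ = 0.2416°
a = sin²(Δφ/2) + cos φ₁ cos φ₂ sin²(Δλ/2) = 0.000006
c = 2·arcsin(√a) = 0.004697 rad = 0.2691°
d = R·c = 6370 × 0.004697 = 29.9 km

29.9 km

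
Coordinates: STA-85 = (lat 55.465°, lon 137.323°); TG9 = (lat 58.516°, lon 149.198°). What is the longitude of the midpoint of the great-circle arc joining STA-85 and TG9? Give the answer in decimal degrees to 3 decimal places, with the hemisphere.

143.016°E

Bx = cos φ₂ cos Δλ = 0.511083,  By = cos φ₂ sin Δλ = 0.107469
φₘ = atan2(sin φ₁ + sin φ₂, √((cos φ₁ + Bx)² + By²)) = 57.13091°
λₘ = λ₁ + atan2(By, cos φ₁ + Bx) = 143.01623°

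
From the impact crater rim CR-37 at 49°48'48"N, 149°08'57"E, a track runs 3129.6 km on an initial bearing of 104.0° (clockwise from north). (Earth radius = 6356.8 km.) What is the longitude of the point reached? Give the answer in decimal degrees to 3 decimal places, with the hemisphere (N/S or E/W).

175.892°W

CR-37: φ = +49.81333°, λ = +149.14917°
δ = d/R = 3129.6/6356.8 = 0.492323 rad
φ₂ = arcsin(sin φ₁ cos δ + cos φ₁ sin δ cos θ)
   = arcsin(0.76395·0.88124 + 0.64528·0.47267·-0.24192) = 36.82907°
λ₂ = λ₁ + atan2(sin θ sin δ cos φ₁, cos δ − sin φ₁ sin φ₂) = -175.89209°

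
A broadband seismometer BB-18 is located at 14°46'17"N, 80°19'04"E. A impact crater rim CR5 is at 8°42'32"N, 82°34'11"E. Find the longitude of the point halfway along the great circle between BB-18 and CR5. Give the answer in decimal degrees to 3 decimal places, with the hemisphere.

81.456°E

BB-18: φ = +14.77139°, λ = +80.31778°
CR5: φ = +8.70889°, λ = +82.56972°
Bx = cos φ₂ cos Δλ = 0.987707,  By = cos φ₂ sin Δλ = 0.038841
φₘ = atan2(sin φ₁ + sin φ₂, √((cos φ₁ + Bx)² + By²)) = 11.74234°
λₘ = λ₁ + atan2(By, cos φ₁ + Bx) = 81.45614°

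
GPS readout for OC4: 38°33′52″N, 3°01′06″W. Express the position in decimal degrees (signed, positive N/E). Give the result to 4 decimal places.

+38.5644°, -3.0183°

lat: 38.5644° N → +38.5644°
lon: 3.0183° W → -3.0183°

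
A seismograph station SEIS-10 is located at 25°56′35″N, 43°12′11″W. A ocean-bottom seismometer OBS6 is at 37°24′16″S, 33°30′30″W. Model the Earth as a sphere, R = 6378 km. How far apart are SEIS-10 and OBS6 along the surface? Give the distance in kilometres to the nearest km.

SEIS-10: φ = +25.94306°, λ = -43.20306°
OBS6: φ = -37.40444°, λ = -33.50833°
Δφ = -63.3475°,  Δλ = 9.6947°
a = sin²(Δφ/2) + cos φ₁ cos φ₂ sin²(Δλ/2) = 0.280811
c = 2·arcsin(√a) = 1.117004 rad = 63.9996°
d = R·c = 6378 × 1.117004 = 7124.3 km

7124 km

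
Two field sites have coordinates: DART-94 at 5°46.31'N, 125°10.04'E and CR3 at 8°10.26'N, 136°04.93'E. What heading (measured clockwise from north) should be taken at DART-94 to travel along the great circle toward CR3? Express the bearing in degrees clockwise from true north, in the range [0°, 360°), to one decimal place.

76.9°

DART-94: φ = +5.77183°, λ = +125.16733°
CR3: φ = +8.17100°, λ = +136.08217°
Δλ = 10.9148°
y = sin Δλ · cos φ₂ = 0.187427
x = cos φ₁ sin φ₂ − sin φ₁ cos φ₂ cos Δλ = 0.043662
θ = atan2(y, x) = 76.8866° → 76.8866° (mod 360°)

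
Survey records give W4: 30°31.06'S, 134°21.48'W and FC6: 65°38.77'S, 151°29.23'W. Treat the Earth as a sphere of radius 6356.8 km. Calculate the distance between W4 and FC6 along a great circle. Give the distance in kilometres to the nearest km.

4068 km

W4: φ = -30.51767°, λ = -134.35800°
FC6: φ = -65.64617°, λ = -151.48717°
Δφ = -35.1285°,  Δλ = -17.1292°
a = sin²(Δφ/2) + cos φ₁ cos φ₂ sin²(Δλ/2) = 0.098947
c = 2·arcsin(√a) = 0.639983 rad = 36.6683°
d = R·c = 6356.8 × 0.639983 = 4068.2 km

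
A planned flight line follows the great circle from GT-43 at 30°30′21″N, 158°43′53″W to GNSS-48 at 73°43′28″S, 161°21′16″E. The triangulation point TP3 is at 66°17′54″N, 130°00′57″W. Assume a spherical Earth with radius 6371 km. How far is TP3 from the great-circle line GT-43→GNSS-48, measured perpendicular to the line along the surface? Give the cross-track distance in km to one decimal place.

475.8 km

GT-43: φ = +30.50583°, λ = -158.73139°
GNSS-48: φ = -73.72444°, λ = +161.35444°
TP3: φ = +66.29833°, λ = -130.01583°
δ₁₃ = central angle GT-43→TP3 = 0.694229 rad  (haversine)
θ₁₃ = bearing GT-43→TP3 = 17.570°,  θ₁₂ = bearing GT-43→GNSS-48 = 190.873°
dₓₜ = R·arcsin(sin δ₁₃ · sin(θ₁₃ − θ₁₂)) = 6371·arcsin(0.63979·sin(-173.303°)) = -475.768 km
|dₓₜ| = 475.768 km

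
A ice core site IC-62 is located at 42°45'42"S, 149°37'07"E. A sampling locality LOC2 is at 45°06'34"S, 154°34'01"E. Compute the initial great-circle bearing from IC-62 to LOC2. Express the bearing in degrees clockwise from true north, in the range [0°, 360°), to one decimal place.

125.1°

IC-62: φ = -42.76167°, λ = +149.61861°
LOC2: φ = -45.10944°, λ = +154.56694°
Δλ = 4.9483°
y = sin Δλ · cos φ₂ = 0.060877
x = cos φ₁ sin φ₂ − sin φ₁ cos φ₂ cos Δλ = -0.042751
θ = atan2(y, x) = 125.0787° → 125.0787° (mod 360°)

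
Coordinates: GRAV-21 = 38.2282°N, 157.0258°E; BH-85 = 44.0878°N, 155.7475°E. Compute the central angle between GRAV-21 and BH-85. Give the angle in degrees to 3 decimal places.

5.938°

Δφ = 5.8596°,  Δλ = -1.2783°
a = sin²(Δφ/2) + cos φ₁ cos φ₂ sin²(Δλ/2) = 0.002683
c = 2·arcsin(√a) = 0.103636 rad = 5.9379°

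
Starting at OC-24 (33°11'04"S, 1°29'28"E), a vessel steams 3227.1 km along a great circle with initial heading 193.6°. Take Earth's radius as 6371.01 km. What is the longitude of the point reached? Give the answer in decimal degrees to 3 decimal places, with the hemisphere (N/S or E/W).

12.048°W

OC-24: φ = -33.18444°, λ = +1.49111°
δ = d/R = 3227.1/6371.01 = 0.506529 rad
φ₂ = arcsin(sin φ₁ cos δ + cos φ₁ sin δ cos θ)
   = arcsin(-0.54734·0.87443 + 0.83691·0.48514·-0.97196) = -60.83837°
λ₂ = λ₁ + atan2(sin θ sin δ cos φ₁, cos δ − sin φ₁ sin φ₂) = -12.04830°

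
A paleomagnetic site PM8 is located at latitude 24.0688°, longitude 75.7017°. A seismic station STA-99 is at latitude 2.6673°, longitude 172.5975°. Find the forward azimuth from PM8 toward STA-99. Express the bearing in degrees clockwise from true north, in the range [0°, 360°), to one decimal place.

Δλ = 96.8958°
y = sin Δλ · cos φ₂ = 0.991691
x = cos φ₁ sin φ₂ − sin φ₁ cos φ₂ cos Δλ = 0.091403
θ = atan2(y, x) = 84.7340° → 84.7340° (mod 360°)

84.7°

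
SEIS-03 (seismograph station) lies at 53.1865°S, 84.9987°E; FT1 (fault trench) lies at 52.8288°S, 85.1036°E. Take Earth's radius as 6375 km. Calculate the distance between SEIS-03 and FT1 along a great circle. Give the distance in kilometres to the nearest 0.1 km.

Δφ = 0.3577°,  Δλ = 0.1049°
a = sin²(Δφ/2) + cos φ₁ cos φ₂ sin²(Δλ/2) = 0.000010
c = 2·arcsin(√a) = 0.006339 rad = 0.3632°
d = R·c = 6375 × 0.006339 = 40.4 km

40.4 km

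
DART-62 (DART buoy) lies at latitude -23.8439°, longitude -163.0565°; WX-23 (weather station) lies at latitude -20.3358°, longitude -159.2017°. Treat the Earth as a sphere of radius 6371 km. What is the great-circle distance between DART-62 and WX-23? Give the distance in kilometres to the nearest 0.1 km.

Δφ = 3.5081°,  Δλ = 3.8548°
a = sin²(Δφ/2) + cos φ₁ cos φ₂ sin²(Δλ/2) = 0.001907
c = 2·arcsin(√a) = 0.087368 rad = 5.0058°
d = R·c = 6371 × 0.087368 = 556.6 km

556.6 km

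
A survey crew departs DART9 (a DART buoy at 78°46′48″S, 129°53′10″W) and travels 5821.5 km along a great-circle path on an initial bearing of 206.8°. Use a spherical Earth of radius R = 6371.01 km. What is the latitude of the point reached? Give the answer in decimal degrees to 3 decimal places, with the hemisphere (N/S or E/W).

47.445°S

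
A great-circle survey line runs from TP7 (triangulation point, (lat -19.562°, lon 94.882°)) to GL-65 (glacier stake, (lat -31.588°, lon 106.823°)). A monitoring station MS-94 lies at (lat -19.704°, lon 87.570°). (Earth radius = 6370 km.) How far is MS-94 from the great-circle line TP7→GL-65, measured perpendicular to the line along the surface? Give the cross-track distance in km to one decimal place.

611.1 km

δ₁₃ = central angle TP7→MS-94 = 0.120216 rad  (haversine)
θ₁₃ = bearing TP7→MS-94 = 267.591°,  θ₁₂ = bearing TP7→GL-65 = 140.595°
dₓₜ = R·arcsin(sin δ₁₃ · sin(θ₁₃ − θ₁₂)) = 6370·arcsin(0.11993·sin(126.996°)) = 611.071 km
|dₓₜ| = 611.071 km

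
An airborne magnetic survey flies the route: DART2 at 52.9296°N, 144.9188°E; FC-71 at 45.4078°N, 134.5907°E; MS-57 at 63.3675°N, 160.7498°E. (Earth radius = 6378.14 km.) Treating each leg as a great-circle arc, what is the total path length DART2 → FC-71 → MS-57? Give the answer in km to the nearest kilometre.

DART2→FC-71: c = 0.176079 rad, d = 1123.05 km
FC-71→MS-57: c = 0.405161 rad, d = 2584.17 km
Total = 1123.05 + 2584.17 = 3707.22 km

3707 km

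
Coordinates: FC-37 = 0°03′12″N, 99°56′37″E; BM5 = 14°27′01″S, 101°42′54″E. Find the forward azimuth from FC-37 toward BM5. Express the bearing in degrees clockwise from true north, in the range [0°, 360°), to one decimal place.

173.2°

FC-37: φ = +0.05333°, λ = +99.94361°
BM5: φ = -14.45028°, λ = +101.71500°
Δλ = 1.7714°
y = sin Δλ · cos φ₂ = 0.029934
x = cos φ₁ sin φ₂ − sin φ₁ cos φ₂ cos Δλ = -0.250441
θ = atan2(y, x) = 173.1841° → 173.1841° (mod 360°)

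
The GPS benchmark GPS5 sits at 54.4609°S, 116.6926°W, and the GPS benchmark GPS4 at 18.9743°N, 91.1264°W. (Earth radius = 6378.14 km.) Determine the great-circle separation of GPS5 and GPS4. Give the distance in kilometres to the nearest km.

Δφ = 73.4352°,  Δλ = 25.5662°
a = sin²(Δφ/2) + cos φ₁ cos φ₂ sin²(Δλ/2) = 0.384360
c = 2·arcsin(√a) = 1.337404 rad = 76.6276°
d = R·c = 6378.14 × 1.337404 = 8530.1 km

8530 km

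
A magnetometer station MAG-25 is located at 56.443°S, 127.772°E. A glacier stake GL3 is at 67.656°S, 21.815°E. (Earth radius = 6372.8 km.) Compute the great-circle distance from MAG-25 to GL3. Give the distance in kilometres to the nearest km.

Δφ = -11.2130°,  Δλ = -105.9570°
a = sin²(Δφ/2) + cos φ₁ cos φ₂ sin²(Δλ/2) = 0.143502
c = 2·arcsin(√a) = 0.777034 rad = 44.5208°
d = R·c = 6372.8 × 0.777034 = 4951.9 km

4952 km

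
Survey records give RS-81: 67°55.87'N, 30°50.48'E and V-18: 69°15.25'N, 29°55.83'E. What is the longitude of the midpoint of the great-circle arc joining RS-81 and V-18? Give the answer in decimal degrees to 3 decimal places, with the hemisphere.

30.399°E

RS-81: φ = +67.93117°, λ = +30.84133°
V-18: φ = +69.25417°, λ = +29.93050°
Bx = cos φ₂ cos Δλ = 0.354178,  By = cos φ₂ sin Δλ = -0.005631
φₘ = atan2(sin φ₁ + sin φ₂, √((cos φ₁ + Bx)² + By²)) = 68.59328°
λₘ = λ₁ + atan2(By, cos φ₁ + Bx) = 30.39933°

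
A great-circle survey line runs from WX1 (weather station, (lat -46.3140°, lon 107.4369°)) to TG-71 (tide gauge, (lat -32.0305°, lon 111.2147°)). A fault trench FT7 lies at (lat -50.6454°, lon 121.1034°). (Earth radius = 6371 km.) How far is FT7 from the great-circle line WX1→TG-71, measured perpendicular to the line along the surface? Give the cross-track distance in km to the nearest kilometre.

1061 km

δ₁₃ = central angle WX1→FT7 = 0.174904 rad  (haversine)
θ₁₃ = bearing WX1→FT7 = 120.572°,  θ₁₂ = bearing WX1→TG-71 = 12.824°
dₓₜ = R·arcsin(sin δ₁₃ · sin(θ₁₃ − θ₁₂)) = 6371·arcsin(0.17401·sin(107.749°)) = 1060.764 km
|dₓₜ| = 1060.764 km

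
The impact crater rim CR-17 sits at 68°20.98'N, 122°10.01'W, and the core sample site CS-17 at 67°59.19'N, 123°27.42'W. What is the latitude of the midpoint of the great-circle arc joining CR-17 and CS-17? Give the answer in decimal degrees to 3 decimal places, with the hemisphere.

68.169°N

CR-17: φ = +68.34967°, λ = -122.16683°
CS-17: φ = +67.98650°, λ = -123.45700°
Bx = cos φ₂ cos Δλ = 0.374730,  By = cos φ₂ sin Δλ = -0.008439
φₘ = atan2(sin φ₁ + sin φ₂, √((cos φ₁ + Bx)² + By²)) = 68.16934°
λₘ = λ₁ + atan2(By, cos φ₁ + Bx) = -122.81702°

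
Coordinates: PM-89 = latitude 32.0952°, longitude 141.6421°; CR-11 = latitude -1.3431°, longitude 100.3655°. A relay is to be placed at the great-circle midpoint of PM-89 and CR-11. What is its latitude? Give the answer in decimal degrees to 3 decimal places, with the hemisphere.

Bx = cos φ₂ cos Δλ = 0.751327,  By = cos φ₂ sin Δλ = -0.659514
φₘ = atan2(sin φ₁ + sin φ₂, √((cos φ₁ + Bx)² + By²)) = 16.36817°
λₘ = λ₁ + atan2(By, cos φ₁ + Bx) = 119.22182°

16.368°N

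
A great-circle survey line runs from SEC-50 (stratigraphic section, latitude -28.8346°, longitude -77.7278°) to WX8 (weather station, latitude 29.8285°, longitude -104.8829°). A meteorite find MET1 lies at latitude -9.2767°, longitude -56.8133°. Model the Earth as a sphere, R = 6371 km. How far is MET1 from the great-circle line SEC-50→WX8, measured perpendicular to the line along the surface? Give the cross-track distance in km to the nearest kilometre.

δ₁₃ = central angle SEC-50→MET1 = 0.483568 rad  (haversine)
θ₁₃ = bearing SEC-50→MET1 = 49.266°,  θ₁₂ = bearing SEC-50→WX8 = 333.894°
dₓₜ = R·arcsin(sin δ₁₃ · sin(θ₁₃ − θ₁₂)) = 6371·arcsin(0.46494·sin(-284.629°)) = 2972.826 km
|dₓₜ| = 2972.826 km

2973 km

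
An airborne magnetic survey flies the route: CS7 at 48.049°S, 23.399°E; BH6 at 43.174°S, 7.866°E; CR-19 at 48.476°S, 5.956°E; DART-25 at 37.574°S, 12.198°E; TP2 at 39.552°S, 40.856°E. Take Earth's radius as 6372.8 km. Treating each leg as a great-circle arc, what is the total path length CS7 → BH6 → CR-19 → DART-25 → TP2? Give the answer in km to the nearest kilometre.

CS7→BH6: c = 0.207367 rad, d = 1321.51 km
BH6→CR-19: c = 0.095400 rad, d = 607.97 km
CR-19→DART-25: c = 0.206097 rad, d = 1313.41 km
DART-25→TP2: c = 0.390963 rad, d = 2491.53 km
Total = 1321.51 + 607.97 + 1313.41 + 2491.53 = 5734.41 km

5734 km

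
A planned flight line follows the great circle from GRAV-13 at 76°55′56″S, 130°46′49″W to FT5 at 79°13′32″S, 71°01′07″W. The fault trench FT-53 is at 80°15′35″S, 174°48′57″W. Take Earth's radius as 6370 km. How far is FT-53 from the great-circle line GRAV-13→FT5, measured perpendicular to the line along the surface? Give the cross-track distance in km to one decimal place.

991.9 km

GRAV-13: φ = -76.93222°, λ = -130.78028°
FT5: φ = -79.22556°, λ = -71.01861°
FT-53: φ = -80.25972°, λ = -174.81583°
δ₁₃ = central angle GRAV-13→FT-53 = 0.157888 rad  (haversine)
θ₁₃ = bearing GRAV-13→FT-53 = 228.412°,  θ₁₂ = bearing GRAV-13→FT5 = 128.920°
dₓₜ = R·arcsin(sin δ₁₃ · sin(θ₁₃ − θ₁₂)) = 6370·arcsin(0.15723·sin(99.492°)) = 991.863 km
|dₓₜ| = 991.863 km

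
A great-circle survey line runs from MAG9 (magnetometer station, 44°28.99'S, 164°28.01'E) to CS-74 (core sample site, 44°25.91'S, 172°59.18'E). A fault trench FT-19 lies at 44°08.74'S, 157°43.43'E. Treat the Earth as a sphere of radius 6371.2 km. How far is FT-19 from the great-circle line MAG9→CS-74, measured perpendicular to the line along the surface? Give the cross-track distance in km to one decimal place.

8.1 km

MAG9: φ = -44.48317°, λ = +164.46683°
CS-74: φ = -44.43183°, λ = +172.98633°
FT-19: φ = -44.14567°, λ = +157.72383°
δ₁₃ = central angle MAG9→FT-19 = 0.084389 rad  (haversine)
θ₁₃ = bearing MAG9→FT-19 = 271.640°,  θ₁₂ = bearing MAG9→CS-74 = 92.503°
dₓₜ = R·arcsin(sin δ₁₃ · sin(θ₁₃ − θ₁₂)) = 6371.2·arcsin(0.08429·sin(179.137°)) = 8.092 km
|dₓₜ| = 8.092 km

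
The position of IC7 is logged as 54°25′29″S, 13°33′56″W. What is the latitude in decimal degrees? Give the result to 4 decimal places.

54.4247°S

54° + 25′/60 + 29″/3600 = 54 + 0.41667 + 0.00806 = 54.4247°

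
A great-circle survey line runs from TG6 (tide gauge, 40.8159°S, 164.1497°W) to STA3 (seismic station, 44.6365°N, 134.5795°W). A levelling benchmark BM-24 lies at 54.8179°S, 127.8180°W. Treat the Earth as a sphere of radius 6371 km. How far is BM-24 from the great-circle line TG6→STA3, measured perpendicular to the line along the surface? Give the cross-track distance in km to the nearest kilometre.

2834 km

δ₁₃ = central angle TG6→BM-24 = 0.483189 rad  (haversine)
θ₁₃ = bearing TG6→BM-24 = 132.715°,  θ₁₂ = bearing TG6→STA3 = 20.559°
dₓₜ = R·arcsin(sin δ₁₃ · sin(θ₁₃ − θ₁₂)) = 6371·arcsin(0.46461·sin(112.156°)) = 2833.969 km
|dₓₜ| = 2833.969 km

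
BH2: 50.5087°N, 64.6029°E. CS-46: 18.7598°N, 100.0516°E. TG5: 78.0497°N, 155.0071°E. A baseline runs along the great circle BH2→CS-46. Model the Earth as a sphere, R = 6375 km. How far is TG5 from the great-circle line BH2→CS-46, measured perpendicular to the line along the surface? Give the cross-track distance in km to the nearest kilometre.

4328 km

δ₁₃ = central angle BH2→TG5 = 0.716564 rad  (haversine)
θ₁₃ = bearing BH2→TG5 = 18.376°,  θ₁₂ = bearing BH2→CS-46 = 125.433°
dₓₜ = R·arcsin(sin δ₁₃ · sin(θ₁₃ − θ₁₂)) = 6375·arcsin(0.65680·sin(-107.057°)) = -4327.742 km
|dₓₜ| = 4327.742 km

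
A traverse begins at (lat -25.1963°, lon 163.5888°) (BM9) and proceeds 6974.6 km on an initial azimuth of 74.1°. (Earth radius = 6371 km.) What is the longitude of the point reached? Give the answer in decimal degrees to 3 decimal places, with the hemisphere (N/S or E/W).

137.643°W

δ = d/R = 6974.6/6371 = 1.094742 rad
φ₂ = arcsin(sin φ₁ cos δ + cos φ₁ sin δ cos θ)
   = arcsin(-0.42572·0.45828 + 0.90485·0.88881·0.27396) = 1.44586°
λ₂ = λ₁ + atan2(sin θ sin δ cos φ₁, cos δ − sin φ₁ sin φ₂) = -137.64290°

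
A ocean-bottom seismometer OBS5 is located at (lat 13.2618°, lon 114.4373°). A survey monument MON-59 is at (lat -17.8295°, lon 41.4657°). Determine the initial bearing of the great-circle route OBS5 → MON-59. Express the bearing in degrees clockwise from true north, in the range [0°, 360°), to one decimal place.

Δλ = -72.9716°
y = sin Δλ · cos φ₂ = -0.910237
x = cos φ₁ sin φ₂ − sin φ₁ cos φ₂ cos Δλ = -0.361973
θ = atan2(y, x) = -111.6862° → 248.3138° (mod 360°)

248.3°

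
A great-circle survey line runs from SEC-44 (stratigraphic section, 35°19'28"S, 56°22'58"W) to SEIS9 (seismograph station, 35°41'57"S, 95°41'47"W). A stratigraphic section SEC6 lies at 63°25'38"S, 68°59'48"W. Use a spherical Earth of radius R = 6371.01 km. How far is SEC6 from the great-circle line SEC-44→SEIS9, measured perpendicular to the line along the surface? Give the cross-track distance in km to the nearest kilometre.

2940 km

SEC-44: φ = -35.32444°, λ = -56.38278°
SEIS9: φ = -35.69917°, λ = -95.69639°
SEC6: φ = -63.42722°, λ = -68.99667°
δ₁₃ = central angle SEC-44→SEC6 = 0.508871 rad  (haversine)
θ₁₃ = bearing SEC-44→SEC6 = 191.567°,  θ₁₂ = bearing SEC-44→SEIS9 = 257.634°
dₓₜ = R·arcsin(sin δ₁₃ · sin(θ₁₃ − θ₁₂)) = 6371.01·arcsin(0.48719·sin(-66.067°)) = -2940.298 km
|dₓₜ| = 2940.298 km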